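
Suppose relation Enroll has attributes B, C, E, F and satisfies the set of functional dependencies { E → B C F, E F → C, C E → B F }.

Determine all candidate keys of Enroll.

{E}⁺: E→BCF adds B, C, F → {B, C, E, F}.
No other minimal superkey exists.

{E}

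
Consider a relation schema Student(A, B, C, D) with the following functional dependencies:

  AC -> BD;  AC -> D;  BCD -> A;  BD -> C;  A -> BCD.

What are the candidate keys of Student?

A; BD

{A}⁺: A→BCD adds B, C, D → {A, B, C, D}.
{B, D}⁺: BD→C adds C; BCD→A adds A → {A, B, C, D}. Minimal: {D}⁺ = {D}; {B}⁺ = {B} — none reach the full schema.
Any other superkey contains one of these as a subset, so there are no further candidate keys.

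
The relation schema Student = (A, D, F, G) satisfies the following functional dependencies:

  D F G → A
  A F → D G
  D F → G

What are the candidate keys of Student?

{A, F}, {D, F}

Attribute F never appears on the right-hand side of any dependency, so F must belong to every candidate key.
{F}⁺ = {F}, which is not all of the schema, so we must add further attributes.
{A, F}⁺: AF→DG adds D, G → {A, D, F, G}.
{D, F}⁺: DF→G adds G; DFG→A adds A → {A, D, F, G}.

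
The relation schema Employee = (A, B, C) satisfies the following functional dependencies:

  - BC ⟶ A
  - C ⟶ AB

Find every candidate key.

{C}

Attribute C never appears on the right-hand side of any dependency, so C must belong to every candidate key.
{C}⁺ = {A, B, C}, which is all of the schema, so {C} is the only candidate key.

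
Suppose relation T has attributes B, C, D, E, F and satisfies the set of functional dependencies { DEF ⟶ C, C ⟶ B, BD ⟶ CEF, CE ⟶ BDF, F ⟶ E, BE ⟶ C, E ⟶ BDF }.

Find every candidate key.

{E}⁺: E→BDF adds B, D, F; DEF→C adds C → {B, C, D, E, F}.
{F}⁺: F→E adds E; E→BDF adds B, D; DEF→C adds C → {B, C, D, E, F}.
{B, D}⁺: BD→CEF adds C, E, F → {B, C, D, E, F}.
{C, D}⁺: C→B adds B; BD→CEF adds E, F → {B, C, D, E, F}.

{E}, {F}, {B, D}, {C, D}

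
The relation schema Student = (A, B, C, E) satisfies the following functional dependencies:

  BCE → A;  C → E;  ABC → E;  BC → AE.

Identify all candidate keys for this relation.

{B, C}⁺: C→E adds E; BC→AE adds A → {A, B, C, E}. Minimal: {C}⁺ = {C, E}; {B}⁺ = {B} — none reach the full schema.
No other minimal superkey exists.

(B, C)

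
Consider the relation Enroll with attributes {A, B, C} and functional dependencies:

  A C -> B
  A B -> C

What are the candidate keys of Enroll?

Attribute A never appears on the right-hand side of any dependency, so A must belong to every candidate key.
{A}⁺ = {A}, which is not all of the schema, so we must add further attributes.
{A, B}⁺: AB→C adds C → {A, B, C}.
{A, C}⁺: AC→B adds B → {A, B, C}.
Any other superkey contains one of these as a subset, so there are no further candidate keys.

AB; AC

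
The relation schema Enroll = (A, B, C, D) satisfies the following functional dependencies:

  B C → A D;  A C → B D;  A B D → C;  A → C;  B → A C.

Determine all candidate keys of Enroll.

{A}⁺: A→C adds C; AC→BD adds B, D → {A, B, C, D}.
{B}⁺: B→AC adds A, C; BC→AD adds D → {A, B, C, D}.

{A}, {B}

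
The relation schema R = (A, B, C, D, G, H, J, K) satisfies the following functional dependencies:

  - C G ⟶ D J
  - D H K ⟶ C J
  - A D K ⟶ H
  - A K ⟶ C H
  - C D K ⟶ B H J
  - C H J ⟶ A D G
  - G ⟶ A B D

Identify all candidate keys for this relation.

(G, K), (A, D, K), (A, J, K), (C, D, K), (D, H, K), (C, H, J, K)

Attribute K never appears on the right-hand side of any dependency, so K must belong to every candidate key.
{K}⁺ = {K}, which is not all of the schema, so we must add further attributes.
{G, K}⁺: G→ABD adds A, B, D; ADK→H adds H; AK→CH adds C; CDK→BHJ adds J → {A, B, C, D, G, H, J, K}. Minimal: {K}⁺ = {K}; {G}⁺ = {A, B, D, G} — none reach the full schema.
{A, D, K}⁺: ADK→H adds H; AK→CH adds C; CDK→BHJ adds B, J; CHJ→ADG adds G → {A, B, C, D, G, H, J, K}. Minimal: {D, K}⁺ = {D, K}; {A, K}⁺ = {A, C, H, K}; {A, D}⁺ = {A, D} — none reach the full schema.
{A, J, K}⁺: AK→CH adds C, H; CHJ→ADG adds D, G; G→ABD adds B → {A, B, C, D, G, H, J, K}. Minimal: {J, K}⁺ = {J, K}; {A, K}⁺ = {A, C, H, K}; {A, J}⁺ = {A, J} — none reach the full schema.
{C, D, K}⁺: CDK→BHJ adds B, H, J; CHJ→ADG adds A, G → {A, B, C, D, G, H, J, K}. Minimal: {D, K}⁺ = {D, K}; {C, K}⁺ = {C, K}; {C, D}⁺ = {C, D} — none reach the full schema.
{D, H, K}⁺: DHK→CJ adds C, J; CDK→BHJ adds B; CHJ→ADG adds A, G → {A, B, C, D, G, H, J, K}. Minimal: {H, K}⁺ = {H, K}; {D, K}⁺ = {D, K}; {D, H}⁺ = {D, H} — none reach the full schema.
{C, H, J, K}⁺: CHJ→ADG adds A, D, G; G→ABD adds B → {A, B, C, D, G, H, J, K}. Minimal: {H, J, K}⁺ = {H, J, K}; {C, J, K}⁺ = {C, J, K}; {C, H, K}⁺ = {C, H, K}; … — none reach the full schema.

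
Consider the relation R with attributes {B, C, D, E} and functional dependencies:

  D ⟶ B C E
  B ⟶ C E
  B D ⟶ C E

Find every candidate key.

{D}

Attribute D never appears on the right-hand side of any dependency, so D must belong to every candidate key.
{D}⁺ = {B, C, D, E}, which is all of the schema, so {D} is the only candidate key.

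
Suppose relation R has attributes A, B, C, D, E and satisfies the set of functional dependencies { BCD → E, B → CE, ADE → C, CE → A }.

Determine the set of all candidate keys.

{B, D}⁺: B→CE adds C, E; CE→A adds A → {A, B, C, D, E}. Minimal: {D}⁺ = {D}; {B}⁺ = {A, B, C, E} — none reach the full schema.
No other minimal superkey exists.

(B, D)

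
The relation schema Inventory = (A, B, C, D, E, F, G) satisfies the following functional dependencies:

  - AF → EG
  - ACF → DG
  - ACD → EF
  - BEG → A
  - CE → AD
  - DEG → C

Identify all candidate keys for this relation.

{B, C, E}, {A, B, C, D}, {A, B, C, F}, {A, B, D, F}, {B, D, E, G}

{B, C, E}⁺: CE→AD adds A, D; ACD→EF adds F; AF→EG adds G → {A, B, C, D, E, F, G}. Minimal: {C, E}⁺ = {A, C, D, E, F, G}; {B, E}⁺ = {B, E}; {B, C}⁺ = {B, C} — none reach the full schema.
{A, B, C, D}⁺: ACD→EF adds E, F; AF→EG adds G → {A, B, C, D, E, F, G}. Minimal: {B, C, D}⁺ = {B, C, D}; {A, C, D}⁺ = {A, C, D, E, F, G}; {A, B, D}⁺ = {A, B, D}; … — none reach the full schema.
{A, B, C, F}⁺: AF→EG adds E, G; ACF→DG adds D → {A, B, C, D, E, F, G}. Minimal: {B, C, F}⁺ = {B, C, F}; {A, C, F}⁺ = {A, C, D, E, F, G}; {A, B, F}⁺ = {A, B, E, F, G}; … — none reach the full schema.
{A, B, D, F}⁺: AF→EG adds E, G; DEG→C adds C → {A, B, C, D, E, F, G}. Minimal: {B, D, F}⁺ = {B, D, F}; {A, D, F}⁺ = {A, C, D, E, F, G}; {A, B, F}⁺ = {A, B, E, F, G}; … — none reach the full schema.
{B, D, E, G}⁺: BEG→A adds A; DEG→C adds C; ACD→EF adds F → {A, B, C, D, E, F, G}. Minimal: {D, E, G}⁺ = {A, C, D, E, F, G}; {B, E, G}⁺ = {A, B, E, G}; {B, D, G}⁺ = {B, D, G}; … — none reach the full schema.
Any other superkey contains one of these as a subset, so there are no further candidate keys.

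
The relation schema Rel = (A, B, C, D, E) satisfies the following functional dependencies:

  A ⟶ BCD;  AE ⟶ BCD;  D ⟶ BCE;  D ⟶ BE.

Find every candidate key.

{A}

Attribute A never appears on the right-hand side of any dependency, so A must belong to every candidate key.
{A}⁺ = {A, B, C, D, E}, which is all of the schema, so {A} is the only candidate key.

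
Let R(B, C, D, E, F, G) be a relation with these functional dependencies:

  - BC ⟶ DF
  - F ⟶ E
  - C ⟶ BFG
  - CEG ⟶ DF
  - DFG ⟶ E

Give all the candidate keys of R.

Attribute C never appears on the right-hand side of any dependency, so C must belong to every candidate key.
{C}⁺ = {B, C, D, E, F, G}, which is all of the schema, so {C} is the only candidate key.

C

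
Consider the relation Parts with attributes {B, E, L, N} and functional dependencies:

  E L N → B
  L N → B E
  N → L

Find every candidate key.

Attribute N never appears on the right-hand side of any dependency, so N must belong to every candidate key.
{N}⁺ = {B, E, L, N}, which is all of the schema, so {N} is the only candidate key.

N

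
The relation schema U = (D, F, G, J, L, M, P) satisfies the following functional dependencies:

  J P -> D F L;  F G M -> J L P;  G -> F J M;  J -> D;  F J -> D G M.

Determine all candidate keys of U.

(G), (F, J), (J, P)

{G}⁺: G→FJM adds F, J, M; J→D adds D; FGM→JLP adds L, P → {D, F, G, J, L, M, P}.
{F, J}⁺: J→D adds D; FJ→DGM adds G, M; FGM→JLP adds L, P → {D, F, G, J, L, M, P}. Minimal: {J}⁺ = {D, J}; {F}⁺ = {F} — none reach the full schema.
{J, P}⁺: JP→DFL adds D, F, L; FJ→DGM adds G, M → {D, F, G, J, L, M, P}. Minimal: {P}⁺ = {P}; {J}⁺ = {D, J} — none reach the full schema.
Any other superkey contains one of these as a subset, so there are no further candidate keys.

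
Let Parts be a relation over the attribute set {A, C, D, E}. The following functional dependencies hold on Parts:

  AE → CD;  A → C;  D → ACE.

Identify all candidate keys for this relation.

{D}⁺: D→ACE adds A, C, E → {A, C, D, E}.
{A, E}⁺: AE→CD adds C, D → {A, C, D, E}. Minimal: {E}⁺ = {E}; {A}⁺ = {A, C} — none reach the full schema.
Any other superkey contains one of these as a subset, so there are no further candidate keys.

{D}, {A, E}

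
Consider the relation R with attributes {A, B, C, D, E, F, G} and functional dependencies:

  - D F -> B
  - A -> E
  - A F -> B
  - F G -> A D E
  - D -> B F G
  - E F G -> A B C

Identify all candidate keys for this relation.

{D}, {F, G}

{D}⁺: D→BFG adds B, F, G; FG→ADE adds A, E; EFG→ABC adds C → {A, B, C, D, E, F, G}.
{F, G}⁺: FG→ADE adds A, D, E; D→BFG adds B; EFG→ABC adds C → {A, B, C, D, E, F, G}.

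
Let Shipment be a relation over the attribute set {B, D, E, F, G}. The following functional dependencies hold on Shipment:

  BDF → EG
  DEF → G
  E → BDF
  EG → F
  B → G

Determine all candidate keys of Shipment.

{E}; {B, D, F}

{E}⁺: E→BDF adds B, D, F; B→G adds G → {B, D, E, F, G}.
{B, D, F}⁺: BDF→EG adds E, G → {B, D, E, F, G}. Minimal: {D, F}⁺ = {D, F}; {B, F}⁺ = {B, F, G}; {B, D}⁺ = {B, D, G} — none reach the full schema.
Any other superkey contains one of these as a subset, so there are no further candidate keys.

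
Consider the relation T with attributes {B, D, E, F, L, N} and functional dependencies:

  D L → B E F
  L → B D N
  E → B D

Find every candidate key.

L

Attribute L never appears on the right-hand side of any dependency, so L must belong to every candidate key.
{L}⁺ = {B, D, E, F, L, N}, which is all of the schema, so {L} is the only candidate key.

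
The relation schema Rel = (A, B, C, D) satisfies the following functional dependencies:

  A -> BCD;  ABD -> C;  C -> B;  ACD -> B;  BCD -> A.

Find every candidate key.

{A}, {C, D}

{A}⁺: A→BCD adds B, C, D → {A, B, C, D}.
{C, D}⁺: C→B adds B; BCD→A adds A → {A, B, C, D}.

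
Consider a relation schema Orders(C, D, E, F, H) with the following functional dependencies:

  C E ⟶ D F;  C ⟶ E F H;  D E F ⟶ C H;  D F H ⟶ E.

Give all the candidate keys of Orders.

{C}⁺: C→EFH adds E, F, H; CE→DF adds D → {C, D, E, F, H}.
{D, E, F}⁺: DEF→CH adds C, H → {C, D, E, F, H}.
{D, F, H}⁺: DFH→E adds E; DEF→CH adds C → {C, D, E, F, H}.
Any other superkey contains one of these as a subset, so there are no further candidate keys.

(C), (D, E, F), (D, F, H)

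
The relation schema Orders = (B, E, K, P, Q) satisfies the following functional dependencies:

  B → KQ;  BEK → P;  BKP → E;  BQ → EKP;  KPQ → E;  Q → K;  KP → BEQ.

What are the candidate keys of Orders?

{B}⁺: B→KQ adds K, Q; BQ→EKP adds E, P → {B, E, K, P, Q}.
{K, P}⁺: KP→BEQ adds B, E, Q → {B, E, K, P, Q}. Minimal: {P}⁺ = {P}; {K}⁺ = {K} — none reach the full schema.
{P, Q}⁺: Q→K adds K; KP→BEQ adds B, E → {B, E, K, P, Q}. Minimal: {Q}⁺ = {K, Q}; {P}⁺ = {P} — none reach the full schema.

(B), (K, P), (P, Q)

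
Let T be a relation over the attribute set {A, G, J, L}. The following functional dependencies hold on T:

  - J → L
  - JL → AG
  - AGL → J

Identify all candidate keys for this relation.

{J}⁺: J→L adds L; JL→AG adds A, G → {A, G, J, L}.
{A, G, L}⁺: AGL→J adds J → {A, G, J, L}.
Any other superkey contains one of these as a subset, so there are no further candidate keys.

(J), (A, G, L)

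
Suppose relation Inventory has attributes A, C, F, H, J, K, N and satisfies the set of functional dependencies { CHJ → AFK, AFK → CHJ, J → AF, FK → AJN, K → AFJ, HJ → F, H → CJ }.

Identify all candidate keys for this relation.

{H}⁺: H→CJ adds C, J; CHJ→AFK adds A, F, K; FK→AJN adds N → {A, C, F, H, J, K, N}.
{K}⁺: K→AFJ adds A, F, J; AFK→CHJ adds C, H; FK→AJN adds N → {A, C, F, H, J, K, N}.

(H), (K)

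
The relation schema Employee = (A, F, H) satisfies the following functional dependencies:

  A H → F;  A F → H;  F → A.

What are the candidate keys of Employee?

{F}; {A, H}

{F}⁺: F→A adds A; AF→H adds H → {A, F, H}.
{A, H}⁺: AH→F adds F → {A, F, H}.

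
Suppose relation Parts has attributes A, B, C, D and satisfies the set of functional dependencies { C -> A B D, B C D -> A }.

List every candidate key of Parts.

C

Attribute C never appears on the right-hand side of any dependency, so C must belong to every candidate key.
{C}⁺ = {A, B, C, D}, which is all of the schema, so {C} is the only candidate key.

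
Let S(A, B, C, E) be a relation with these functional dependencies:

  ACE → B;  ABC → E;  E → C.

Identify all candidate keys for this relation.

Attribute A never appears on the right-hand side of any dependency, so A must belong to every candidate key.
{A}⁺ = {A}, which is not all of the schema, so we must add further attributes.
{A, E}⁺: E→C adds C; ACE→B adds B → {A, B, C, E}.
{A, B, C}⁺: ABC→E adds E → {A, B, C, E}.

(A, E); (A, B, C)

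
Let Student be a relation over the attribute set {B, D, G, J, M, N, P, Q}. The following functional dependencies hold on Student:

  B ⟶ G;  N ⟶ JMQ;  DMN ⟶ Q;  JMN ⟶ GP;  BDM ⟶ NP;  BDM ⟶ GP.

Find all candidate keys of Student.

BDM, BDN

Attributes B, D never appear on any right-hand side, so every candidate key must contain {B, D}.
{B, D}⁺ = {B, D, G}, which is not all of the schema, so we must add further attributes.
{B, D, M}⁺: B→G adds G; BDM→NP adds N, P; N→JMQ adds J, Q → {B, D, G, J, M, N, P, Q}. Minimal: {D, M}⁺ = {D, M}; {B, M}⁺ = {B, G, M}; {B, D}⁺ = {B, D, G} — none reach the full schema.
{B, D, N}⁺: B→G adds G; N→JMQ adds J, M, Q; JMN→GP adds P → {B, D, G, J, M, N, P, Q}. Minimal: {D, N}⁺ = {D, G, J, M, N, P, Q}; {B, N}⁺ = {B, G, J, M, N, P, Q}; {B, D}⁺ = {B, D, G} — none reach the full schema.
Any other superkey contains one of these as a subset, so there are no further candidate keys.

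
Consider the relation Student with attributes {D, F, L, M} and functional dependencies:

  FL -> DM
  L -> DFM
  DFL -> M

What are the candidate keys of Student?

Attribute L never appears on the right-hand side of any dependency, so L must belong to every candidate key.
{L}⁺ = {D, F, L, M}, which is all of the schema, so {L} is the only candidate key.

(L)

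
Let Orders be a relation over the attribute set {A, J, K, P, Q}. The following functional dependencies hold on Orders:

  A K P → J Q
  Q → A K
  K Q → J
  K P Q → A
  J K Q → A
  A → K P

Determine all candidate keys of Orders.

(A), (Q)

{A}⁺: A→KP adds K, P; AKP→JQ adds J, Q → {A, J, K, P, Q}.
{Q}⁺: Q→AK adds A, K; KQ→J adds J; A→KP adds P → {A, J, K, P, Q}.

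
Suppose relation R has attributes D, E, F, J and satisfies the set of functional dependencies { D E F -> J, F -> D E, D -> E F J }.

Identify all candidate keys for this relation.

D, F

{D}⁺: D→EFJ adds E, F, J → {D, E, F, J}.
{F}⁺: F→DE adds D, E; D→EFJ adds J → {D, E, F, J}.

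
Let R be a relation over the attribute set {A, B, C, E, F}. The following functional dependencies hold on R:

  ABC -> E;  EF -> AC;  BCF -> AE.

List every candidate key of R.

{B, C, F}; {B, E, F}

Attributes B, F never appear on any right-hand side, so every candidate key must contain {B, F}.
{B, F}⁺ = {B, F}, which is not all of the schema, so we must add further attributes.
{B, C, F}⁺: BCF→AE adds A, E → {A, B, C, E, F}. Minimal: {C, F}⁺ = {C, F}; {B, F}⁺ = {B, F}; {B, C}⁺ = {B, C} — none reach the full schema.
{B, E, F}⁺: EF→AC adds A, C → {A, B, C, E, F}. Minimal: {E, F}⁺ = {A, C, E, F}; {B, F}⁺ = {B, F}; {B, E}⁺ = {B, E} — none reach the full schema.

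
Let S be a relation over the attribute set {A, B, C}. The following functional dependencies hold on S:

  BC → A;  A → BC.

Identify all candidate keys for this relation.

{A}⁺: A→BC adds B, C → {A, B, C}.
{B, C}⁺: BC→A adds A → {A, B, C}. Minimal: {C}⁺ = {C}; {B}⁺ = {B} — none reach the full schema.
Any other superkey contains one of these as a subset, so there are no further candidate keys.

{A}, {B, C}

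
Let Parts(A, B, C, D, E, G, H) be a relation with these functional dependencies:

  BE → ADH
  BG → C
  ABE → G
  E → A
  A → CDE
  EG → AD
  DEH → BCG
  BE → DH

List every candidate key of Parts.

{A, B}⁺: A→CDE adds C, D, E; BE→DH adds H; ABE→G adds G → {A, B, C, D, E, G, H}. Minimal: {B}⁺ = {B}; {A}⁺ = {A, C, D, E} — none reach the full schema.
{A, H}⁺: A→CDE adds C, D, E; DEH→BCG adds B, G → {A, B, C, D, E, G, H}. Minimal: {H}⁺ = {H}; {A}⁺ = {A, C, D, E} — none reach the full schema.
{B, E}⁺: BE→ADH adds A, D, H; ABE→G adds G; A→CDE adds C → {A, B, C, D, E, G, H}. Minimal: {E}⁺ = {A, C, D, E}; {B}⁺ = {B} — none reach the full schema.
{E, H}⁺: E→A adds A; A→CDE adds C, D; DEH→BCG adds B, G → {A, B, C, D, E, G, H}. Minimal: {H}⁺ = {H}; {E}⁺ = {A, C, D, E} — none reach the full schema.

AB; AH; BE; EH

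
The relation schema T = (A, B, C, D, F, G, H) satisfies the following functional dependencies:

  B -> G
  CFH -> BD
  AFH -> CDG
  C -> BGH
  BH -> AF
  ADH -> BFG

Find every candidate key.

{C}⁺: C→BGH adds B, G, H; BH→AF adds A, F; CFH→BD adds D → {A, B, C, D, F, G, H}.
{B, H}⁺: B→G adds G; BH→AF adds A, F; AFH→CDG adds C, D → {A, B, C, D, F, G, H}. Minimal: {H}⁺ = {H}; {B}⁺ = {B, G} — none reach the full schema.
{A, D, H}⁺: ADH→BFG adds B, F, G; AFH→CDG adds C → {A, B, C, D, F, G, H}. Minimal: {D, H}⁺ = {D, H}; {A, H}⁺ = {A, H}; {A, D}⁺ = {A, D} — none reach the full schema.
{A, F, H}⁺: AFH→CDG adds C, D, G; C→BGH adds B → {A, B, C, D, F, G, H}. Minimal: {F, H}⁺ = {F, H}; {A, H}⁺ = {A, H}; {A, F}⁺ = {A, F} — none reach the full schema.
Any other superkey contains one of these as a subset, so there are no further candidate keys.

{C}, {B, H}, {A, D, H}, {A, F, H}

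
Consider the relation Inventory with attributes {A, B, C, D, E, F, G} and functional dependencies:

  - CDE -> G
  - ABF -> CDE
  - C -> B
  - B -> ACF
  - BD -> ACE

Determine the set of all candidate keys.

B; C

{B}⁺: B→ACF adds A, C, F; ABF→CDE adds D, E; CDE→G adds G → {A, B, C, D, E, F, G}.
{C}⁺: C→B adds B; B→ACF adds A, F; ABF→CDE adds D, E; CDE→G adds G → {A, B, C, D, E, F, G}.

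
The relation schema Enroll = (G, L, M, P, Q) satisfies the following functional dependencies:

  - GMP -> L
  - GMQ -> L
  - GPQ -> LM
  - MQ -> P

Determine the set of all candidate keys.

Attributes G, Q never appear on any right-hand side, so every candidate key must contain {G, Q}.
{G, Q}⁺ = {G, Q}, which is not all of the schema, so we must add further attributes.
{G, M, Q}⁺: GMQ→L adds L; MQ→P adds P → {G, L, M, P, Q}. Minimal: {M, Q}⁺ = {M, P, Q}; {G, Q}⁺ = {G, Q}; {G, M}⁺ = {G, M} — none reach the full schema.
{G, P, Q}⁺: GPQ→LM adds L, M → {G, L, M, P, Q}. Minimal: {P, Q}⁺ = {P, Q}; {G, Q}⁺ = {G, Q}; {G, P}⁺ = {G, P} — none reach the full schema.
Any other superkey contains one of these as a subset, so there are no further candidate keys.

GMQ, GPQ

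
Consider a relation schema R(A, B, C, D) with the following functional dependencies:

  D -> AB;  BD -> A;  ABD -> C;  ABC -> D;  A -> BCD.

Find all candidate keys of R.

{A}⁺: A→BCD adds B, C, D → {A, B, C, D}.
{D}⁺: D→AB adds A, B; ABD→C adds C → {A, B, C, D}.
Any other superkey contains one of these as a subset, so there are no further candidate keys.

(A), (D)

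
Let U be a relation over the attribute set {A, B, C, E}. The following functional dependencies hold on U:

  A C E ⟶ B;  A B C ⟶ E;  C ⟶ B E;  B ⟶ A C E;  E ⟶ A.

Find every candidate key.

{B}⁺: B→ACE adds A, C, E → {A, B, C, E}.
{C}⁺: C→BE adds B, E; B→ACE adds A → {A, B, C, E}.

B, C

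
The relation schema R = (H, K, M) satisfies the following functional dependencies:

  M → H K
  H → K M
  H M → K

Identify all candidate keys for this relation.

{H}, {M}

{H}⁺: H→KM adds K, M → {H, K, M}.
{M}⁺: M→HK adds H, K → {H, K, M}.
Any other superkey contains one of these as a subset, so there are no further candidate keys.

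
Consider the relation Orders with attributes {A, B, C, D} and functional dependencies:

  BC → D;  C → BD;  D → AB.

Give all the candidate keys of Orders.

Attribute C never appears on the right-hand side of any dependency, so C must belong to every candidate key.
{C}⁺ = {A, B, C, D}, which is all of the schema, so {C} is the only candidate key.

(C)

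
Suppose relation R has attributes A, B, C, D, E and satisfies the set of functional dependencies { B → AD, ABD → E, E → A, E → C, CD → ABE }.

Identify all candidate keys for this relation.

{B}⁺: B→AD adds A, D; ABD→E adds E; E→C adds C → {A, B, C, D, E}.
{C, D}⁺: CD→ABE adds A, B, E → {A, B, C, D, E}. Minimal: {D}⁺ = {D}; {C}⁺ = {C} — none reach the full schema.
{D, E}⁺: E→A adds A; E→C adds C; CD→ABE adds B → {A, B, C, D, E}. Minimal: {E}⁺ = {A, C, E}; {D}⁺ = {D} — none reach the full schema.
Any other superkey contains one of these as a subset, so there are no further candidate keys.

{B}, {C, D}, {D, E}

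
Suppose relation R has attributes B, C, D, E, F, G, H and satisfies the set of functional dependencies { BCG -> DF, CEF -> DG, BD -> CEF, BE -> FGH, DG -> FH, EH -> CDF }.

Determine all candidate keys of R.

BD, BE, BCG

Attribute B never appears on the right-hand side of any dependency, so B must belong to every candidate key.
{B}⁺ = {B}, which is not all of the schema, so we must add further attributes.
{B, D}⁺: BD→CEF adds C, E, F; BE→FGH adds G, H → {B, C, D, E, F, G, H}.
{B, E}⁺: BE→FGH adds F, G, H; EH→CDF adds C, D → {B, C, D, E, F, G, H}.
{B, C, G}⁺: BCG→DF adds D, F; BD→CEF adds E; BE→FGH adds H → {B, C, D, E, F, G, H}.
Any other superkey contains one of these as a subset, so there are no further candidate keys.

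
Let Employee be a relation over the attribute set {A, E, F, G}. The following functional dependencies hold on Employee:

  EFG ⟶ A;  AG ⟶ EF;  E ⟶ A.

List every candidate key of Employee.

{A, G}; {E, G}

Attribute G never appears on the right-hand side of any dependency, so G must belong to every candidate key.
{G}⁺ = {G}, which is not all of the schema, so we must add further attributes.
{A, G}⁺: AG→EF adds E, F → {A, E, F, G}. Minimal: {G}⁺ = {G}; {A}⁺ = {A} — none reach the full schema.
{E, G}⁺: E→A adds A; AG→EF adds F → {A, E, F, G}. Minimal: {G}⁺ = {G}; {E}⁺ = {A, E} — none reach the full schema.
Any other superkey contains one of these as a subset, so there are no further candidate keys.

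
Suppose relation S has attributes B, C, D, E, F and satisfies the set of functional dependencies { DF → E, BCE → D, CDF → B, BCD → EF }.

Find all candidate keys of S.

Attribute C never appears on the right-hand side of any dependency, so C must belong to every candidate key.
{C}⁺ = {C}, which is not all of the schema, so we must add further attributes.
{B, C, D}⁺: BCD→EF adds E, F → {B, C, D, E, F}. Minimal: {C, D}⁺ = {C, D}; {B, D}⁺ = {B, D}; {B, C}⁺ = {B, C} — none reach the full schema.
{B, C, E}⁺: BCE→D adds D; BCD→EF adds F → {B, C, D, E, F}. Minimal: {C, E}⁺ = {C, E}; {B, E}⁺ = {B, E}; {B, C}⁺ = {B, C} — none reach the full schema.
{C, D, F}⁺: DF→E adds E; CDF→B adds B → {B, C, D, E, F}. Minimal: {D, F}⁺ = {D, E, F}; {C, F}⁺ = {C, F}; {C, D}⁺ = {C, D} — none reach the full schema.
Any other superkey contains one of these as a subset, so there are no further candidate keys.

{B, C, D}; {B, C, E}; {C, D, F}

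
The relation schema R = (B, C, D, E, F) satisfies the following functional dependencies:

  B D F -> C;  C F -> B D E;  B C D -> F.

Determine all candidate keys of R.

{C, F}, {B, C, D}, {B, D, F}

{C, F}⁺: CF→BDE adds B, D, E → {B, C, D, E, F}. Minimal: {F}⁺ = {F}; {C}⁺ = {C} — none reach the full schema.
{B, C, D}⁺: BCD→F adds F; CF→BDE adds E → {B, C, D, E, F}. Minimal: {C, D}⁺ = {C, D}; {B, D}⁺ = {B, D}; {B, C}⁺ = {B, C} — none reach the full schema.
{B, D, F}⁺: BDF→C adds C; CF→BDE adds E → {B, C, D, E, F}. Minimal: {D, F}⁺ = {D, F}; {B, F}⁺ = {B, F}; {B, D}⁺ = {B, D} — none reach the full schema.
Any other superkey contains one of these as a subset, so there are no further candidate keys.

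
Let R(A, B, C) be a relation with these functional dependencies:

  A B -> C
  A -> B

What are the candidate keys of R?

Attribute A never appears on the right-hand side of any dependency, so A must belong to every candidate key.
{A}⁺ = {A, B, C}, which is all of the schema, so {A} is the only candidate key.

A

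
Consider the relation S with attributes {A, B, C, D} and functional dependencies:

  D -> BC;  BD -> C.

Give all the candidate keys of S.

{A, D}

Attributes A, D never appear on any right-hand side, so every candidate key must contain {A, D}.
{A, D}⁺ = {A, B, C, D}, which is all of the schema, so {A, D} is the only candidate key.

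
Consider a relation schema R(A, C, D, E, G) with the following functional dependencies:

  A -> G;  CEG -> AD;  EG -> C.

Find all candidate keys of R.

AE; EG

Attribute E never appears on the right-hand side of any dependency, so E must belong to every candidate key.
{E}⁺ = {E}, which is not all of the schema, so we must add further attributes.
{A, E}⁺: A→G adds G; EG→C adds C; CEG→AD adds D → {A, C, D, E, G}.
{E, G}⁺: EG→C adds C; CEG→AD adds A, D → {A, C, D, E, G}.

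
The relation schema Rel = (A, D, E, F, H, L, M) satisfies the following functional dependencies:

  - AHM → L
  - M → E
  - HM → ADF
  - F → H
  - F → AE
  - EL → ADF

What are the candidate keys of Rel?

FM; HM; LM

Attribute M never appears on the right-hand side of any dependency, so M must belong to every candidate key.
{M}⁺ = {E, M}, which is not all of the schema, so we must add further attributes.
{F, M}⁺: M→E adds E; F→H adds H; F→AE adds A; AHM→L adds L; HM→ADF adds D → {A, D, E, F, H, L, M}. Minimal: {M}⁺ = {E, M}; {F}⁺ = {A, E, F, H} — none reach the full schema.
{H, M}⁺: M→E adds E; HM→ADF adds A, D, F; AHM→L adds L → {A, D, E, F, H, L, M}. Minimal: {M}⁺ = {E, M}; {H}⁺ = {H} — none reach the full schema.
{L, M}⁺: M→E adds E; EL→ADF adds A, D, F; F→H adds H → {A, D, E, F, H, L, M}. Minimal: {M}⁺ = {E, M}; {L}⁺ = {L} — none reach the full schema.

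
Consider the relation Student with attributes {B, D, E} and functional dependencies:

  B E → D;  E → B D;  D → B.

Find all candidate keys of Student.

{E}

Attribute E never appears on the right-hand side of any dependency, so E must belong to every candidate key.
{E}⁺ = {B, D, E}, which is all of the schema, so {E} is the only candidate key.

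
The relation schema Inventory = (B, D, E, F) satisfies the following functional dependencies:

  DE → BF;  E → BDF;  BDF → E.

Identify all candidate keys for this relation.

{E}⁺: E→BDF adds B, D, F → {B, D, E, F}.
{B, D, F}⁺: BDF→E adds E → {B, D, E, F}. Minimal: {D, F}⁺ = {D, F}; {B, F}⁺ = {B, F}; {B, D}⁺ = {B, D} — none reach the full schema.

{E}; {B, D, F}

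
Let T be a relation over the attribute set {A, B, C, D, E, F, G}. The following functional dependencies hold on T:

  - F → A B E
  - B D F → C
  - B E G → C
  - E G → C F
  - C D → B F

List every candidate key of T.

CDG; DEG; DFG

Attributes D, G never appear on any right-hand side, so every candidate key must contain {D, G}.
{D, G}⁺ = {D, G}, which is not all of the schema, so we must add further attributes.
{C, D, G}⁺: CD→BF adds B, F; F→ABE adds A, E → {A, B, C, D, E, F, G}.
{D, E, G}⁺: EG→CF adds C, F; CD→BF adds B; F→ABE adds A → {A, B, C, D, E, F, G}.
{D, F, G}⁺: F→ABE adds A, B, E; BDF→C adds C → {A, B, C, D, E, F, G}.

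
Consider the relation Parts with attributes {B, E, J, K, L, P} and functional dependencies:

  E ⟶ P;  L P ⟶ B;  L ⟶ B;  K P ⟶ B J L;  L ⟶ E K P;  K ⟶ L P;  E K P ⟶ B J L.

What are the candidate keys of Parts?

(K); (L)

{K}⁺: K→LP adds L, P; LP→B adds B; KP→BJL adds J; L→EKP adds E → {B, E, J, K, L, P}.
{L}⁺: L→B adds B; L→EKP adds E, K, P; EKP→BJL adds J → {B, E, J, K, L, P}.
Any other superkey contains one of these as a subset, so there are no further candidate keys.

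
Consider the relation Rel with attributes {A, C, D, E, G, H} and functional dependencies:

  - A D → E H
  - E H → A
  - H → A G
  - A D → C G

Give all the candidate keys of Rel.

{A, D}, {D, H}

Attribute D never appears on the right-hand side of any dependency, so D must belong to every candidate key.
{D}⁺ = {D}, which is not all of the schema, so we must add further attributes.
{A, D}⁺: AD→EH adds E, H; H→AG adds G; AD→CG adds C → {A, C, D, E, G, H}. Minimal: {D}⁺ = {D}; {A}⁺ = {A} — none reach the full schema.
{D, H}⁺: H→AG adds A, G; AD→CG adds C; AD→EH adds E → {A, C, D, E, G, H}. Minimal: {H}⁺ = {A, G, H}; {D}⁺ = {D} — none reach the full schema.
Any other superkey contains one of these as a subset, so there are no further candidate keys.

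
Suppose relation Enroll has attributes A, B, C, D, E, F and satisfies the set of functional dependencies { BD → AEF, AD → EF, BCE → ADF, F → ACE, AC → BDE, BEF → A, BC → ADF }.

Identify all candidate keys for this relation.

{F}, {A, C}, {A, D}, {B, C}, {B, D}

{F}⁺: F→ACE adds A, C, E; AC→BDE adds B, D → {A, B, C, D, E, F}.
{A, C}⁺: AC→BDE adds B, D, E; BC→ADF adds F → {A, B, C, D, E, F}. Minimal: {C}⁺ = {C}; {A}⁺ = {A} — none reach the full schema.
{A, D}⁺: AD→EF adds E, F; F→ACE adds C; AC→BDE adds B → {A, B, C, D, E, F}. Minimal: {D}⁺ = {D}; {A}⁺ = {A} — none reach the full schema.
{B, C}⁺: BC→ADF adds A, D, F; BD→AEF adds E → {A, B, C, D, E, F}. Minimal: {C}⁺ = {C}; {B}⁺ = {B} — none reach the full schema.
{B, D}⁺: BD→AEF adds A, E, F; F→ACE adds C → {A, B, C, D, E, F}. Minimal: {D}⁺ = {D}; {B}⁺ = {B} — none reach the full schema.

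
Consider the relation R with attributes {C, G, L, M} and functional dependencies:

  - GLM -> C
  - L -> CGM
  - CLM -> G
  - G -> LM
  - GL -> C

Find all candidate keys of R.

{G}⁺: G→LM adds L, M; GL→C adds C → {C, G, L, M}.
{L}⁺: L→CGM adds C, G, M → {C, G, L, M}.

{G}, {L}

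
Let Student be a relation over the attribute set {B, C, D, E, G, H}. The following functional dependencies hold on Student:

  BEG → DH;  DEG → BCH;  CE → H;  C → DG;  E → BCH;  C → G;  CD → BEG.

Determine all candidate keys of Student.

{C}⁺: C→DG adds D, G; CD→BEG adds B, E; BEG→DH adds H → {B, C, D, E, G, H}.
{E}⁺: E→BCH adds B, C, H; C→G adds G; BEG→DH adds D → {B, C, D, E, G, H}.
Any other superkey contains one of these as a subset, so there are no further candidate keys.

C, E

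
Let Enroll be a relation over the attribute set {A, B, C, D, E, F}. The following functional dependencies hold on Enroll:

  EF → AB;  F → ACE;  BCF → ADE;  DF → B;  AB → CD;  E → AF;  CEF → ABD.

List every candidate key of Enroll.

{E}⁺: E→AF adds A, F; EF→AB adds B; F→ACE adds C; BCF→ADE adds D → {A, B, C, D, E, F}.
{F}⁺: F→ACE adds A, C, E; CEF→ABD adds B, D → {A, B, C, D, E, F}.
Any other superkey contains one of these as a subset, so there are no further candidate keys.

{E}, {F}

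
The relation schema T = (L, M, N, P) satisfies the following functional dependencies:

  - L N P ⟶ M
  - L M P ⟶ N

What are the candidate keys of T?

LMP, LNP

Attributes L, P never appear on any right-hand side, so every candidate key must contain {L, P}.
{L, P}⁺ = {L, P}, which is not all of the schema, so we must add further attributes.
{L, M, P}⁺: LMP→N adds N → {L, M, N, P}.
{L, N, P}⁺: LNP→M adds M → {L, M, N, P}.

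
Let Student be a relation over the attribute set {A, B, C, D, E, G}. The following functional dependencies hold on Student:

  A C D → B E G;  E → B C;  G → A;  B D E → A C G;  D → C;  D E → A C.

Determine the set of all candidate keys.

{A, D}, {D, E}, {D, G}

Attribute D never appears on the right-hand side of any dependency, so D must belong to every candidate key.
{D}⁺ = {C, D}, which is not all of the schema, so we must add further attributes.
{A, D}⁺: D→C adds C; ACD→BEG adds B, E, G → {A, B, C, D, E, G}. Minimal: {D}⁺ = {C, D}; {A}⁺ = {A} — none reach the full schema.
{D, E}⁺: E→BC adds B, C; BDE→ACG adds A, G → {A, B, C, D, E, G}. Minimal: {E}⁺ = {B, C, E}; {D}⁺ = {C, D} — none reach the full schema.
{D, G}⁺: G→A adds A; D→C adds C; ACD→BEG adds B, E → {A, B, C, D, E, G}. Minimal: {G}⁺ = {A, G}; {D}⁺ = {C, D} — none reach the full schema.
Any other superkey contains one of these as a subset, so there are no further candidate keys.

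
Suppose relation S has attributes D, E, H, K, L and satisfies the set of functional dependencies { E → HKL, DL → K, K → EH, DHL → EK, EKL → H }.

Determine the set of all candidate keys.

Attribute D never appears on the right-hand side of any dependency, so D must belong to every candidate key.
{D}⁺ = {D}, which is not all of the schema, so we must add further attributes.
{D, E}⁺: E→HKL adds H, K, L → {D, E, H, K, L}. Minimal: {E}⁺ = {E, H, K, L}; {D}⁺ = {D} — none reach the full schema.
{D, K}⁺: K→EH adds E, H; E→HKL adds L → {D, E, H, K, L}. Minimal: {K}⁺ = {E, H, K, L}; {D}⁺ = {D} — none reach the full schema.
{D, L}⁺: DL→K adds K; K→EH adds E, H → {D, E, H, K, L}. Minimal: {L}⁺ = {L}; {D}⁺ = {D} — none reach the full schema.
Any other superkey contains one of these as a subset, so there are no further candidate keys.

{D, E}, {D, K}, {D, L}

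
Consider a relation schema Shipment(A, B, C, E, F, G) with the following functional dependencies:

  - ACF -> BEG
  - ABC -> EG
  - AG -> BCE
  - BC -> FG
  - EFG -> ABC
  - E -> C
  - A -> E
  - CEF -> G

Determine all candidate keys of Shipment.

{A, B}, {A, F}, {A, G}, {B, E}, {E, F}

{A, B}⁺: A→E adds E; E→C adds C; ABC→EG adds G; BC→FG adds F → {A, B, C, E, F, G}. Minimal: {B}⁺ = {B}; {A}⁺ = {A, C, E} — none reach the full schema.
{A, F}⁺: A→E adds E; E→C adds C; CEF→G adds G; ACF→BEG adds B → {A, B, C, E, F, G}. Minimal: {F}⁺ = {F}; {A}⁺ = {A, C, E} — none reach the full schema.
{A, G}⁺: AG→BCE adds B, C, E; BC→FG adds F → {A, B, C, E, F, G}. Minimal: {G}⁺ = {G}; {A}⁺ = {A, C, E} — none reach the full schema.
{B, E}⁺: E→C adds C; BC→FG adds F, G; EFG→ABC adds A → {A, B, C, E, F, G}. Minimal: {E}⁺ = {C, E}; {B}⁺ = {B} — none reach the full schema.
{E, F}⁺: E→C adds C; CEF→G adds G; EFG→ABC adds A, B → {A, B, C, E, F, G}. Minimal: {F}⁺ = {F}; {E}⁺ = {C, E} — none reach the full schema.
Any other superkey contains one of these as a subset, so there are no further candidate keys.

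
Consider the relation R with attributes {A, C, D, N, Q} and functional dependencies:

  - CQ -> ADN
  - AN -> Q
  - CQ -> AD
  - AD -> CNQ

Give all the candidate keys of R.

(A, D); (C, Q); (A, C, N)

{A, D}⁺: AD→CNQ adds C, N, Q → {A, C, D, N, Q}.
{C, Q}⁺: CQ→ADN adds A, D, N → {A, C, D, N, Q}.
{A, C, N}⁺: AN→Q adds Q; CQ→AD adds D → {A, C, D, N, Q}.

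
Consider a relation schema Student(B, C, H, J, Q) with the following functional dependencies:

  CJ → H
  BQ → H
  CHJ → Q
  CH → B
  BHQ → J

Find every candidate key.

Attribute C never appears on the right-hand side of any dependency, so C must belong to every candidate key.
{C}⁺ = {C}, which is not all of the schema, so we must add further attributes.
{C, J}⁺: CJ→H adds H; CHJ→Q adds Q; CH→B adds B → {B, C, H, J, Q}. Minimal: {J}⁺ = {J}; {C}⁺ = {C} — none reach the full schema.
{B, C, Q}⁺: BQ→H adds H; BHQ→J adds J → {B, C, H, J, Q}. Minimal: {C, Q}⁺ = {C, Q}; {B, Q}⁺ = {B, H, J, Q}; {B, C}⁺ = {B, C} — none reach the full schema.
{C, H, Q}⁺: CH→B adds B; BHQ→J adds J → {B, C, H, J, Q}. Minimal: {H, Q}⁺ = {H, Q}; {C, Q}⁺ = {C, Q}; {C, H}⁺ = {B, C, H} — none reach the full schema.

{C, J}; {B, C, Q}; {C, H, Q}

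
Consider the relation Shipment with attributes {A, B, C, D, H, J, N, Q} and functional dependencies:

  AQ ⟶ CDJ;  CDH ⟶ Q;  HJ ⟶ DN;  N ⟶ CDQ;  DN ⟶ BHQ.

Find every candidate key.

AN, AHJ, AHQ, ACDH

Attribute A never appears on the right-hand side of any dependency, so A must belong to every candidate key.
{A}⁺ = {A}, which is not all of the schema, so we must add further attributes.
{A, N}⁺: N→CDQ adds C, D, Q; DN→BHQ adds B, H; AQ→CDJ adds J → {A, B, C, D, H, J, N, Q}. Minimal: {N}⁺ = {B, C, D, H, N, Q}; {A}⁺ = {A} — none reach the full schema.
{A, H, J}⁺: HJ→DN adds D, N; N→CDQ adds C, Q; DN→BHQ adds B → {A, B, C, D, H, J, N, Q}. Minimal: {H, J}⁺ = {B, C, D, H, J, N, Q}; {A, J}⁺ = {A, J}; {A, H}⁺ = {A, H} — none reach the full schema.
{A, H, Q}⁺: AQ→CDJ adds C, D, J; HJ→DN adds N; DN→BHQ adds B → {A, B, C, D, H, J, N, Q}. Minimal: {H, Q}⁺ = {H, Q}; {A, Q}⁺ = {A, C, D, J, Q}; {A, H}⁺ = {A, H} — none reach the full schema.
{A, C, D, H}⁺: CDH→Q adds Q; AQ→CDJ adds J; HJ→DN adds N; DN→BHQ adds B → {A, B, C, D, H, J, N, Q}. Minimal: {C, D, H}⁺ = {C, D, H, Q}; {A, D, H}⁺ = {A, D, H}; {A, C, H}⁺ = {A, C, H}; … — none reach the full schema.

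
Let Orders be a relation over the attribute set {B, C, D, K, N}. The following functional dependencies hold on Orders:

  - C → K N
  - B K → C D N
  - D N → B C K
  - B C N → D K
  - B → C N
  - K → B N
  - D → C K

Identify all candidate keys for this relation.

{B}; {C}; {D}; {K}

{B}⁺: B→CN adds C, N; C→KN adds K; BK→CDN adds D → {B, C, D, K, N}.
{C}⁺: C→KN adds K, N; K→BN adds B; BK→CDN adds D → {B, C, D, K, N}.
{D}⁺: D→CK adds C, K; C→KN adds N; DN→BCK adds B → {B, C, D, K, N}.
{K}⁺: K→BN adds B, N; BK→CDN adds C, D → {B, C, D, K, N}.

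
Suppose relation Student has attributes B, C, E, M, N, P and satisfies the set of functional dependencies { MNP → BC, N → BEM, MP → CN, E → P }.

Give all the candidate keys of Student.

(N), (E, M), (M, P)

{N}⁺: N→BEM adds B, E, M; E→P adds P; MNP→BC adds C → {B, C, E, M, N, P}.
{E, M}⁺: E→P adds P; MP→CN adds C, N; MNP→BC adds B → {B, C, E, M, N, P}.
{M, P}⁺: MP→CN adds C, N; MNP→BC adds B; N→BEM adds E → {B, C, E, M, N, P}.
Any other superkey contains one of these as a subset, so there are no further candidate keys.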